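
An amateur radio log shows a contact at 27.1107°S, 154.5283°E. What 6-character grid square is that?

Offset from 180°W / 90°S: lon 334.5283°, lat 62.8893°.
Field: 334.5283/20 → 16 → Q, 62.8893/10 → 6 → G; chars QG.
Square: 14.5283/2 → 7, 2.8893/1 → 2; chars 72.
Subsquare: 0.5283/0.0833333 → 6 → g, 0.8893/0.0416667 → 21 → v; chars gv.

QG72gv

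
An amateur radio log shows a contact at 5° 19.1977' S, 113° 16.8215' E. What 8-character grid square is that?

OI64pq33

Add 180° to longitude and 90° to latitude: 293.28036, 84.68004.
Field (20°×10°, letters A–R): 293.28036/20 → 14 → O, 84.68004/10 → 8 → I; chars OI.
Square (2°×1°, digits 0–9): 13.28036/2 → 6, 4.68004/1 → 4; chars 64.
Subsquare (5′×2.5′, letters a–x): 1.28036/0.0833333 → 15 → p, 0.68004/0.0416667 → 16 → q; chars pq.
Extended square (30″×15″, digits 0–9): 0.03036/0.00833333 → 3, 0.01337/0.00416667 → 3; chars 33.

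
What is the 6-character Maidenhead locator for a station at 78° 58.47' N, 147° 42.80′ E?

QQ38ux

Add 180° to longitude and 90° to latitude: 327.7133, 168.9745.
Field (20°×10°, letters A–R): 327.7133/20 → 16 → Q, 168.9745/10 → 16 → Q; chars QQ.
Square (2°×1°, digits 0–9): 7.7133/2 → 3, 8.9745/1 → 8; chars 38.
Subsquare (5′×2.5′, letters a–x): 1.7133/0.0833333 → 20 → u, 0.9745/0.0416667 → 23 → x; chars ux.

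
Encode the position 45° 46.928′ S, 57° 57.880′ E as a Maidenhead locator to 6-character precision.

LE84xf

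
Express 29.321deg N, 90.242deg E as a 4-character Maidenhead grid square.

NL59

Add 180° to longitude and 90° to latitude: 270.24, 119.32.
Field: 270.24/20 → 13 → N, 119.32/10 → 11 → L; chars NL.
Square: 10.24/2 → 5, 9.32/1 → 9; chars 59.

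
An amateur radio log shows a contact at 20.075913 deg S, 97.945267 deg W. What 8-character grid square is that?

EG19aw61

Offset from 180°W / 90°S: lon 82.05473°, lat 69.92409°.
Field: lon ⌊82.05473/20⌋ = 4 → E; lat ⌊69.92409/10⌋ = 6 → G.
Square: lon ⌊2.05473/2⌋ = 1; lat ⌊9.92409/1⌋ = 9.
Subsquare: lon ⌊0.05473/0.0833333⌋ = 0 → a; lat ⌊0.92409/0.0416667⌋ = 22 → w.
Extended square: lon ⌊0.05473/0.00833333⌋ = 6; lat ⌊0.00742/0.00416667⌋ = 1.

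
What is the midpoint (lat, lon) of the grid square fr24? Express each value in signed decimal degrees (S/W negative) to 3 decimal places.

Field F=5, R=17: +5·20° lon, +17·10° lat → SW at lon -80°, lat 80°.
Square 2, 4: +2·2° lon, +4·1° lat → SW at lon -76°, lat 84°.
Cell spans 2° lon × 1° lat. Centre is SW corner plus half of each.
latitude 84.500, longitude -75.000.

84.500, -75.000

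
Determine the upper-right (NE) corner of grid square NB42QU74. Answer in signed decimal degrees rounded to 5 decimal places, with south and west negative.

-77.14583, 89.40000

Field N=13, B=1: +13·20° lon, +1·10° lat → SW at lon 80°, lat -80°.
Square 4, 2: +4·2° lon, +2·1° lat → SW at lon 88°, lat -78°.
Subsquare q=16, u=20: +16·0.0833333° lon, +20·0.0416667° lat → SW at lon 89.3333°, lat -77.1667°.
Extended square 7, 4: +7·0.00833333° lon, +4·0.00416667° lat → SW at lon 89.3917°, lat -77.15°.
Cell spans 0.00833333° lon × 0.00416667° lat. NE corner is SW corner plus one full cell.
latitude -77.14583, longitude 89.40000.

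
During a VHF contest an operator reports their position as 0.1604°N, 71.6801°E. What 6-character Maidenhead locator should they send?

Add 180° to longitude and 90° to latitude: 251.6801, 90.1604.
Field: 251.6801/20 → 12 → M, 90.1604/10 → 9 → J; chars MJ.
Square: 11.6801/2 → 5, 0.1604/1 → 0; chars 50.
Subsquare: 1.6801/0.0833333 → 20 → u, 0.1604/0.0416667 → 3 → d; chars ud.

MJ50ud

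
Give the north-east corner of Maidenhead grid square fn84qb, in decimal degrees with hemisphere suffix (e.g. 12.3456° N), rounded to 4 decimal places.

44.0833° N, 62.5833° W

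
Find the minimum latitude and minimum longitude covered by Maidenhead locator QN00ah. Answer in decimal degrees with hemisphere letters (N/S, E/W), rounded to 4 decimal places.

40.2917° N, 140.0000° E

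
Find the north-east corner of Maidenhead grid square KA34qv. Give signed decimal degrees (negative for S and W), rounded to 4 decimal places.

Field K=10, A=0: +10·20° lon, +0·10° lat → SW at lon 20°, lat -90°.
Square 3, 4: +3·2° lon, +4·1° lat → SW at lon 26°, lat -86°.
Subsquare q=16, v=21: +16·0.0833333° lon, +21·0.0416667° lat → SW at lon 27.3333°, lat -85.125°.
Cell spans 0.0833333° lon × 0.0416667° lat. NE corner is SW corner plus one full cell.
latitude -85.0833, longitude 27.4167.

-85.0833, 27.4167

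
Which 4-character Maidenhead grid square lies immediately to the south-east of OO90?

Longitude square 9; +1 → 10, wraps to 0, carry into field.
Longitude field O = 14; +1 → 15 = P.
Latitude square 0; −1 → -1, wraps to 9, carry into field.
Latitude field O = 14; −1 → 13 = N.

PN09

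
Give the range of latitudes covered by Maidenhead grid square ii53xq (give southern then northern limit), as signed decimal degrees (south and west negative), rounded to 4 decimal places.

Field I=8, I=8: +8·20° lon, +8·10° lat → SW at lon -20°, lat -10°.
Square 5, 3: +5·2° lon, +3·1° lat → SW at lon -10°, lat -7°.
Subsquare x=23, q=16: +23·0.0833333° lon, +16·0.0416667° lat → SW at lon -8.08333°, lat -6.33333°.
Cell spans 0.0833333° lon × 0.0416667° lat.
south -6.3333, north -6.2917.

-6.3333, -6.2917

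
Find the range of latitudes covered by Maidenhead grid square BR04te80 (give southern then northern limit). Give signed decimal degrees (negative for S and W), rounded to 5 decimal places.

84.16667, 84.17083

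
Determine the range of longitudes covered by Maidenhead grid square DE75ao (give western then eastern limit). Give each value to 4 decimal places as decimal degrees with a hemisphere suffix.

106.0000° W, 105.9167° W

Field D=3, E=4: +3·20° lon, +4·10° lat → SW at lon -120°, lat -50°.
Square 7, 5: +7·2° lon, +5·1° lat → SW at lon -106°, lat -45°.
Subsquare a=0, o=14: +0·0.0833333° lon, +14·0.0416667° lat → SW at lon -106°, lat -44.4167°.
Cell spans 0.0833333° lon × 0.0416667° lat.
west 106.0000° W, east 105.9167° W.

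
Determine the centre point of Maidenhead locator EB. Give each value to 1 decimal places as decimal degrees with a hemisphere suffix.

Field E=4, B=1: +4·20° lon, +1·10° lat → SW at lon -100°, lat -80°.
Cell spans 20° lon × 10° lat. Centre is SW corner plus half of each.
latitude 75.0° S, longitude 90.0° W.

75.0° S, 90.0° W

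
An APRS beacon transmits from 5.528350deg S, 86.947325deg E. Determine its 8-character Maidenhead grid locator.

NI34ll33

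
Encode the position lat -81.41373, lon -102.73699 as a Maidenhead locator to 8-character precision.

DA88po10

Add 180° to longitude and 90° to latitude: 77.26301, 8.58627.
Field (20°×10°, letters A–R): lon ⌊77.26301/20⌋ = 3 → D; lat ⌊8.58627/10⌋ = 0 → A.
Square (2°×1°, digits 0–9): lon ⌊17.26301/2⌋ = 8; lat ⌊8.58627/1⌋ = 8.
Subsquare (5′×2.5′, letters a–x): lon ⌊1.26301/0.0833333⌋ = 15 → p; lat ⌊0.58627/0.0416667⌋ = 14 → o.
Extended square (30″×15″, digits 0–9): lon ⌊0.01301/0.00833333⌋ = 1; lat ⌊0.00294/0.00416667⌋ = 0.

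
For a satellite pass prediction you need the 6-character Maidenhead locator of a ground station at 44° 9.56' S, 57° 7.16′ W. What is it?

Add 180° to longitude and 90° to latitude: 122.8807, 45.8407.
Field (20°×10°, letters A–R): lon ⌊122.8807/20⌋ = 6 → G; lat ⌊45.8407/10⌋ = 4 → E.
Square (2°×1°, digits 0–9): lon ⌊2.8807/2⌋ = 1; lat ⌊5.8407/1⌋ = 5.
Subsquare (5′×2.5′, letters a–x): lon ⌊0.8807/0.0833333⌋ = 10 → k; lat ⌊0.8407/0.0416667⌋ = 20 → u.

GE15ku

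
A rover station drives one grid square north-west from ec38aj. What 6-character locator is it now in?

Longitude subsquare a = 0; −1 → -1, wraps to 23 = x, carry into square.
Longitude square 3; −1 → 2.
Latitude subsquare j = 9; +1 → 10 = k.

EC28xk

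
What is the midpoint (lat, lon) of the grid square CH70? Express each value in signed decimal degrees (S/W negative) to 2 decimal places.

-19.50, -125.00

Field C=2, H=7: +2·20° lon, +7·10° lat → SW at lon -140°, lat -20°.
Square 7, 0: +7·2° lon, +0·1° lat → SW at lon -126°, lat -20°.
Cell spans 2° lon × 1° lat. Centre is SW corner plus half of each.
latitude -19.50, longitude -125.00.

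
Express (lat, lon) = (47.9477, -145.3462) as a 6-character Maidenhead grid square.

BN77hw

Shift to the Maidenhead origin (180°W, 90°S): lon 34.6538, lat 137.9477.
Field: lon ⌊34.6538/20⌋ = 1 → B; lat ⌊137.9477/10⌋ = 13 → N.
Square: lon ⌊14.6538/2⌋ = 7; lat ⌊7.9477/1⌋ = 7.
Subsquare: lon ⌊0.6538/0.0833333⌋ = 7 → h; lat ⌊0.9477/0.0416667⌋ = 22 → w.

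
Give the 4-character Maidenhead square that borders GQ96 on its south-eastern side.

HQ05

Longitude square 9; +1 → 10, wraps to 0, carry into field.
Longitude field G = 6; +1 → 7 = H.
Latitude square 6; −1 → 5.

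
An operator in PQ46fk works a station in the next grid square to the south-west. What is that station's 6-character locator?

Longitude subsquare f = 5; −1 → 4 = e.
Latitude subsquare k = 10; −1 → 9 = j.

PQ46ej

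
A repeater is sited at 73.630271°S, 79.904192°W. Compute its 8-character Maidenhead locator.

Offset from 180°W / 90°S: lon 100.09581°, lat 16.36973°.
Field: lon ⌊100.09581/20⌋ = 5 → F; lat ⌊16.36973/10⌋ = 1 → B.
Square: lon ⌊0.09581/2⌋ = 0; lat ⌊6.36973/1⌋ = 6.
Subsquare: lon ⌊0.09581/0.0833333⌋ = 1 → b; lat ⌊0.36973/0.0416667⌋ = 8 → i.
Extended square: lon ⌊0.01247/0.00833333⌋ = 1; lat ⌊0.03640/0.00416667⌋ = 8.

FB06bi18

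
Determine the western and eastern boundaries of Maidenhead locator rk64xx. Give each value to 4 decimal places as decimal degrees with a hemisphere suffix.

173.9167° E, 174.0000° E

Field R=17, K=10: +17·20° lon, +10·10° lat → SW at lon 160°, lat 10°.
Square 6, 4: +6·2° lon, +4·1° lat → SW at lon 172°, lat 14°.
Subsquare x=23, x=23: +23·0.0833333° lon, +23·0.0416667° lat → SW at lon 173.917°, lat 14.9583°.
Cell spans 0.0833333° lon × 0.0416667° lat.
west 173.9167° E, east 174.0000° E.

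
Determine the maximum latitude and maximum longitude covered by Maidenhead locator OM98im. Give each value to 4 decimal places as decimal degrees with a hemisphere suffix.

38.5417° N, 118.7500° E

Field O=14, M=12: +14·20° lon, +12·10° lat → SW at lon 100°, lat 30°.
Square 9, 8: +9·2° lon, +8·1° lat → SW at lon 118°, lat 38°.
Subsquare i=8, m=12: +8·0.0833333° lon, +12·0.0416667° lat → SW at lon 118.667°, lat 38.5°.
Cell spans 0.0833333° lon × 0.0416667° lat. NE corner is SW corner plus one full cell.
latitude 38.5417° N, longitude 118.7500° E.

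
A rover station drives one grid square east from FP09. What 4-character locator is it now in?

Longitude square 0; +1 → 1.
The latitude characters are unchanged.

FP19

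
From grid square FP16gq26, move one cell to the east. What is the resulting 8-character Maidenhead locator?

Longitude extended square 2; +1 → 3.
The latitude characters are unchanged.

FP16gq36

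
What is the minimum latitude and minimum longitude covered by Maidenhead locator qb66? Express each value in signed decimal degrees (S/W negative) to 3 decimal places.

-74.000, 152.000

Field Q=16, B=1: +16·20° lon, +1·10° lat → SW at lon 140°, lat -80°.
Square 6, 6: +6·2° lon, +6·1° lat → SW at lon 152°, lat -74°.
latitude -74.000, longitude 152.000.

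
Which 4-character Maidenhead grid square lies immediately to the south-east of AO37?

AO46

Longitude square 3; +1 → 4.
Latitude square 7; −1 → 6.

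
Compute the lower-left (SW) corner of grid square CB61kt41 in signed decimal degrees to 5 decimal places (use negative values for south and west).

Field C=2, B=1: +2·20° lon, +1·10° lat → SW at lon -140°, lat -80°.
Square 6, 1: +6·2° lon, +1·1° lat → SW at lon -128°, lat -79°.
Subsquare k=10, t=19: +10·0.0833333° lon, +19·0.0416667° lat → SW at lon -127.167°, lat -78.2083°.
Extended square 4, 1: +4·0.00833333° lon, +1·0.00416667° lat → SW at lon -127.133°, lat -78.2042°.
latitude -78.20417, longitude -127.13333.

-78.20417, -127.13333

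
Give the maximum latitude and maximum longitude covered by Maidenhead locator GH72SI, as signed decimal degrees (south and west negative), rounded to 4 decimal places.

-17.6250, -44.4167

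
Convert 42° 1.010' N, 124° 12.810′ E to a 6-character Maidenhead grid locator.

Offset from 180°W / 90°S: lon 304.2135°, lat 132.0168°.
Field (20°×10°, letters A–R): 304.2135/20 → 15 → P, 132.0168/10 → 13 → N; chars PN.
Square (2°×1°, digits 0–9): 4.2135/2 → 2, 2.0168/1 → 2; chars 22.
Subsquare (5′×2.5′, letters a–x): 0.2135/0.0833333 → 2 → c, 0.0168/0.0416667 → 0 → a; chars ca.

PN22ca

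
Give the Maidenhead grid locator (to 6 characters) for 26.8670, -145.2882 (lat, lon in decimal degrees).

Shift to the Maidenhead origin (180°W, 90°S): lon 34.7118, lat 116.8670.
Field (20°×10°, letters A–R): 34.7118/20 → 1 → B, 116.8670/10 → 11 → L; chars BL.
Square (2°×1°, digits 0–9): 14.7118/2 → 7, 6.8670/1 → 6; chars 76.
Subsquare (5′×2.5′, letters a–x): 0.7118/0.0833333 → 8 → i, 0.8670/0.0416667 → 20 → u; chars iu.

BL76iu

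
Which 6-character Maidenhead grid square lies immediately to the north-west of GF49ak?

GF39xl

Longitude subsquare a = 0; −1 → -1, wraps to 23 = x, carry into square.
Longitude square 4; −1 → 3.
Latitude subsquare k = 10; +1 → 11 = l.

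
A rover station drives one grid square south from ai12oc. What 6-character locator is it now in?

AI12ob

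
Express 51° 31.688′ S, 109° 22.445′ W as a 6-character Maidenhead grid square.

Offset from 180°W / 90°S: lon 70.6259°, lat 38.4719°.
Field (20°×10°, letters A–R): 70.6259/20 → 3 → D, 38.4719/10 → 3 → D; chars DD.
Square (2°×1°, digits 0–9): 10.6259/2 → 5, 8.4719/1 → 8; chars 58.
Subsquare (5′×2.5′, letters a–x): 0.6259/0.0833333 → 7 → h, 0.4719/0.0416667 → 11 → l; chars hl.

DD58hl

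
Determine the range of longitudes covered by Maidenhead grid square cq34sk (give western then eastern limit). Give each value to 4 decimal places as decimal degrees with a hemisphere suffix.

132.5000° W, 132.4167° W

Field C=2, Q=16: +2·20° lon, +16·10° lat → SW at lon -140°, lat 70°.
Square 3, 4: +3·2° lon, +4·1° lat → SW at lon -134°, lat 74°.
Subsquare s=18, k=10: +18·0.0833333° lon, +10·0.0416667° lat → SW at lon -132.5°, lat 74.4167°.
Cell spans 0.0833333° lon × 0.0416667° lat.
west 132.5000° W, east 132.4167° W.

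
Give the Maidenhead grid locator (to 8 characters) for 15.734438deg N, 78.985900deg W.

FK05mr16

Offset from 180°W / 90°S: lon 101.01410°, lat 105.73444°.
Field: 101.01410/20 → 5 → F, 105.73444/10 → 10 → K; chars FK.
Square: 1.01410/2 → 0, 5.73444/1 → 5; chars 05.
Subsquare: 1.01410/0.0833333 → 12 → m, 0.73444/0.0416667 → 17 → r; chars mr.
Extended square: 0.01410/0.00833333 → 1, 0.02610/0.00416667 → 6; chars 16.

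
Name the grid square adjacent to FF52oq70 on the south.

FF52op79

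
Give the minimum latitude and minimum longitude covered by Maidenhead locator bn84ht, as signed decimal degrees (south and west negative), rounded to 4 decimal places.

Field B=1, N=13: +1·20° lon, +13·10° lat → SW at lon -160°, lat 40°.
Square 8, 4: +8·2° lon, +4·1° lat → SW at lon -144°, lat 44°.
Subsquare h=7, t=19: +7·0.0833333° lon, +19·0.0416667° lat → SW at lon -143.417°, lat 44.7917°.
latitude 44.7917, longitude -143.4167.

44.7917, -143.4167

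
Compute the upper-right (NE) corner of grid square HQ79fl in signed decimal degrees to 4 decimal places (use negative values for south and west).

Field H=7, Q=16: +7·20° lon, +16·10° lat → SW at lon -40°, lat 70°.
Square 7, 9: +7·2° lon, +9·1° lat → SW at lon -26°, lat 79°.
Subsquare f=5, l=11: +5·0.0833333° lon, +11·0.0416667° lat → SW at lon -25.5833°, lat 79.4583°.
Cell spans 0.0833333° lon × 0.0416667° lat. NE corner is SW corner plus one full cell.
latitude 79.5000, longitude -25.5000.

79.5000, -25.5000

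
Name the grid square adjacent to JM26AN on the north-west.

JM16xo

Longitude subsquare a = 0; −1 → -1, wraps to 23 = x, carry into square.
Longitude square 2; −1 → 1.
Latitude subsquare n = 13; +1 → 14 = o.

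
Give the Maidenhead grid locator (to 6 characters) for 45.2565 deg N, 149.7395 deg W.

Shift to the Maidenhead origin (180°W, 90°S): lon 30.2605, lat 135.2565.
Field: 30.2605/20 → 1 → B, 135.2565/10 → 13 → N; chars BN.
Square: 10.2605/2 → 5, 5.2565/1 → 5; chars 55.
Subsquare: 0.2605/0.0833333 → 3 → d, 0.2565/0.0416667 → 6 → g; chars dg.

BN55dg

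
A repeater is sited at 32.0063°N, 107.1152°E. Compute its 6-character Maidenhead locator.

Add 180° to longitude and 90° to latitude: 287.1152, 122.0063.
Field: 287.1152/20 → 14 → O, 122.0063/10 → 12 → M; chars OM.
Square: 7.1152/2 → 3, 2.0063/1 → 2; chars 32.
Subsquare: 1.1152/0.0833333 → 13 → n, 0.0063/0.0416667 → 0 → a; chars na.

OM32na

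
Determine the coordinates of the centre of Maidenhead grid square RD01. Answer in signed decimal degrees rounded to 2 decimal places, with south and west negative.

-58.50, 161.00

Field R=17, D=3: +17·20° lon, +3·10° lat → SW at lon 160°, lat -60°.
Square 0, 1: +0·2° lon, +1·1° lat → SW at lon 160°, lat -59°.
Cell spans 2° lon × 1° lat. Centre is SW corner plus half of each.
latitude -58.50, longitude 161.00.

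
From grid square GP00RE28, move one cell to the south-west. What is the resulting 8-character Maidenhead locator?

GP00re17

Longitude extended square 2; −1 → 1.
Latitude extended square 8; −1 → 7.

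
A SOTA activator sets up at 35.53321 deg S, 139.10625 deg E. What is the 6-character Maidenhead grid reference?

Offset from 180°W / 90°S: lon 319.1062°, lat 54.4668°.
Field: 319.1062/20 → 15 → P, 54.4668/10 → 5 → F; chars PF.
Square: 19.1062/2 → 9, 4.4668/1 → 4; chars 94.
Subsquare: 1.1062/0.0833333 → 13 → n, 0.4668/0.0416667 → 11 → l; chars nl.

PF94nl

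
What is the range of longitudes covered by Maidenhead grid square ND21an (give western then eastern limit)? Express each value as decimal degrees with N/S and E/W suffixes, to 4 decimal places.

84.0000° E, 84.0833° E

Field N=13, D=3: +13·20° lon, +3·10° lat → SW at lon 80°, lat -60°.
Square 2, 1: +2·2° lon, +1·1° lat → SW at lon 84°, lat -59°.
Subsquare a=0, n=13: +0·0.0833333° lon, +13·0.0416667° lat → SW at lon 84°, lat -58.4583°.
Cell spans 0.0833333° lon × 0.0416667° lat.
west 84.0000° E, east 84.0833° E.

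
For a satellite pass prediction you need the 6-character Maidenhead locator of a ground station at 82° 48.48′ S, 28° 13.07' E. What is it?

KA47ce

Add 180° to longitude and 90° to latitude: 208.2178, 7.1920.
Field: lon ⌊208.2178/20⌋ = 10 → K; lat ⌊7.1920/10⌋ = 0 → A.
Square: lon ⌊8.2178/2⌋ = 4; lat ⌊7.1920/1⌋ = 7.
Subsquare: lon ⌊0.2178/0.0833333⌋ = 2 → c; lat ⌊0.1920/0.0416667⌋ = 4 → e.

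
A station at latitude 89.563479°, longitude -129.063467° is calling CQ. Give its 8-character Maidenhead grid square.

Shift to the Maidenhead origin (180°W, 90°S): lon 50.93653, lat 179.56348.
Field: lon ⌊50.93653/20⌋ = 2 → C; lat ⌊179.56348/10⌋ = 17 → R.
Square: lon ⌊10.93653/2⌋ = 5; lat ⌊9.56348/1⌋ = 9.
Subsquare: lon ⌊0.93653/0.0833333⌋ = 11 → l; lat ⌊0.56348/0.0416667⌋ = 13 → n.
Extended square: lon ⌊0.01987/0.00833333⌋ = 2; lat ⌊0.02181/0.00416667⌋ = 5.

CR59ln25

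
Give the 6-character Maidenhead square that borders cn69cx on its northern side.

CO60ca

Latitude subsquare x = 23; +1 → 24, wraps to 0 = a, carry into square.
Latitude square 9; +1 → 10, wraps to 0, carry into field.
Latitude field N = 13; +1 → 14 = O.
The longitude characters are unchanged.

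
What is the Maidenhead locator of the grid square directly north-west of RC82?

Longitude square 8; −1 → 7.
Latitude square 2; +1 → 3.

RC73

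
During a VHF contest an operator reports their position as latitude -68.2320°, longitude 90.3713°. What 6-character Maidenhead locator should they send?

NC51es

Add 180° to longitude and 90° to latitude: 270.3713, 21.7680.
Field: lon ⌊270.3713/20⌋ = 13 → N; lat ⌊21.7680/10⌋ = 2 → C.
Square: lon ⌊10.3713/2⌋ = 5; lat ⌊1.7680/1⌋ = 1.
Subsquare: lon ⌊0.3713/0.0833333⌋ = 4 → e; lat ⌊0.7680/0.0416667⌋ = 18 → s.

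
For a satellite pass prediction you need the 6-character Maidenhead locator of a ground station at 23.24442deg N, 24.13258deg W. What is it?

HL73wf

Shift to the Maidenhead origin (180°W, 90°S): lon 155.8674, lat 113.2444.
Field (20°×10°, letters A–R): lon ⌊155.8674/20⌋ = 7 → H; lat ⌊113.2444/10⌋ = 11 → L.
Square (2°×1°, digits 0–9): lon ⌊15.8674/2⌋ = 7; lat ⌊3.2444/1⌋ = 3.
Subsquare (5′×2.5′, letters a–x): lon ⌊1.8674/0.0833333⌋ = 22 → w; lat ⌊0.2444/0.0416667⌋ = 5 → f.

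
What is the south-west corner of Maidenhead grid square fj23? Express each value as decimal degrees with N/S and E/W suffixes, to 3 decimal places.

Field F=5, J=9: +5·20° lon, +9·10° lat → SW at lon -80°, lat 0°.
Square 2, 3: +2·2° lon, +3·1° lat → SW at lon -76°, lat 3°.
latitude 3.000° N, longitude 76.000° W.

3.000° N, 76.000° W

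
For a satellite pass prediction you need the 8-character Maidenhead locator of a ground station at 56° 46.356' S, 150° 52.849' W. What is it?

Offset from 180°W / 90°S: lon 29.11918°, lat 33.22740°.
Field: lon ⌊29.11918/20⌋ = 1 → B; lat ⌊33.22740/10⌋ = 3 → D.
Square: lon ⌊9.11918/2⌋ = 4; lat ⌊3.22740/1⌋ = 3.
Subsquare: lon ⌊1.11918/0.0833333⌋ = 13 → n; lat ⌊0.22740/0.0416667⌋ = 5 → f.
Extended square: lon ⌊0.03585/0.00833333⌋ = 4; lat ⌊0.01907/0.00416667⌋ = 4.

BD43nf44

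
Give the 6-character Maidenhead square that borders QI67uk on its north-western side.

Longitude subsquare u = 20; −1 → 19 = t.
Latitude subsquare k = 10; +1 → 11 = l.

QI67tl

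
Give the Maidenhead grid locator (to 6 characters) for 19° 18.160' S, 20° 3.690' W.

HH90xq

Add 180° to longitude and 90° to latitude: 159.9385, 70.6973.
Field: lon ⌊159.9385/20⌋ = 7 → H; lat ⌊70.6973/10⌋ = 7 → H.
Square: lon ⌊19.9385/2⌋ = 9; lat ⌊0.6973/1⌋ = 0.
Subsquare: lon ⌊1.9385/0.0833333⌋ = 23 → x; lat ⌊0.6973/0.0416667⌋ = 16 → q.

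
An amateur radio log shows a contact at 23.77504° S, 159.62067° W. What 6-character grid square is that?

BG06ef

Add 180° to longitude and 90° to latitude: 20.3793, 66.2250.
Field (20°×10°, letters A–R): lon ⌊20.3793/20⌋ = 1 → B; lat ⌊66.2250/10⌋ = 6 → G.
Square (2°×1°, digits 0–9): lon ⌊0.3793/2⌋ = 0; lat ⌊6.2250/1⌋ = 6.
Subsquare (5′×2.5′, letters a–x): lon ⌊0.3793/0.0833333⌋ = 4 → e; lat ⌊0.2250/0.0416667⌋ = 5 → f.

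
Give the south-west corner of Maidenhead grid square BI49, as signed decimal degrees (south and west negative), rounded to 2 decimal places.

Field B=1, I=8: +1·20° lon, +8·10° lat → SW at lon -160°, lat -10°.
Square 4, 9: +4·2° lon, +9·1° lat → SW at lon -152°, lat -1°.
latitude -1.00, longitude -152.00.

-1.00, -152.00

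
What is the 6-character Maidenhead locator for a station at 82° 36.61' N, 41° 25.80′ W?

GR92go

Shift to the Maidenhead origin (180°W, 90°S): lon 138.5700, lat 172.6102.
Field: 138.5700/20 → 6 → G, 172.6102/10 → 17 → R; chars GR.
Square: 18.5700/2 → 9, 2.6102/1 → 2; chars 92.
Subsquare: 0.5700/0.0833333 → 6 → g, 0.6102/0.0416667 → 14 → o; chars go.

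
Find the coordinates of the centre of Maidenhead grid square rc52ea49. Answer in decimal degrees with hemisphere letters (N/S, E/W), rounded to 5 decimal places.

67.96042° S, 170.37083° E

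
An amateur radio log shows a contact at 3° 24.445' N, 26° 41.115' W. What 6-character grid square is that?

HJ63pj

Add 180° to longitude and 90° to latitude: 153.3148, 93.4074.
Field (20°×10°, letters A–R): lon ⌊153.3148/20⌋ = 7 → H; lat ⌊93.4074/10⌋ = 9 → J.
Square (2°×1°, digits 0–9): lon ⌊13.3148/2⌋ = 6; lat ⌊3.4074/1⌋ = 3.
Subsquare (5′×2.5′, letters a–x): lon ⌊1.3148/0.0833333⌋ = 15 → p; lat ⌊0.4074/0.0416667⌋ = 9 → j.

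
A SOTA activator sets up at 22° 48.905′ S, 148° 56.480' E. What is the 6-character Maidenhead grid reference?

QG47le

Shift to the Maidenhead origin (180°W, 90°S): lon 328.9413, lat 67.1849.
Field (20°×10°, letters A–R): lon ⌊328.9413/20⌋ = 16 → Q; lat ⌊67.1849/10⌋ = 6 → G.
Square (2°×1°, digits 0–9): lon ⌊8.9413/2⌋ = 4; lat ⌊7.1849/1⌋ = 7.
Subsquare (5′×2.5′, letters a–x): lon ⌊0.9413/0.0833333⌋ = 11 → l; lat ⌊0.1849/0.0416667⌋ = 4 → e.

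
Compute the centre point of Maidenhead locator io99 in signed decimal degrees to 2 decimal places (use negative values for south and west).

Field I=8, O=14: +8·20° lon, +14·10° lat → SW at lon -20°, lat 50°.
Square 9, 9: +9·2° lon, +9·1° lat → SW at lon -2°, lat 59°.
Cell spans 2° lon × 1° lat. Centre is SW corner plus half of each.
latitude 59.50, longitude -1.00.

59.50, -1.00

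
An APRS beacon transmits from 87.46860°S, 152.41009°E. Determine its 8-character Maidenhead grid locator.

Shift to the Maidenhead origin (180°W, 90°S): lon 332.41009, lat 2.53140.
Field: lon ⌊332.41009/20⌋ = 16 → Q; lat ⌊2.53140/10⌋ = 0 → A.
Square: lon ⌊12.41009/2⌋ = 6; lat ⌊2.53140/1⌋ = 2.
Subsquare: lon ⌊0.41009/0.0833333⌋ = 4 → e; lat ⌊0.53140/0.0416667⌋ = 12 → m.
Extended square: lon ⌊0.07676/0.00833333⌋ = 9; lat ⌊0.03140/0.00416667⌋ = 7.

QA62em97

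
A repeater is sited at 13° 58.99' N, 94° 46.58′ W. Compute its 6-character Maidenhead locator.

Add 180° to longitude and 90° to latitude: 85.2237, 103.9832.
Field: lon ⌊85.2237/20⌋ = 4 → E; lat ⌊103.9832/10⌋ = 10 → K.
Square: lon ⌊5.2237/2⌋ = 2; lat ⌊3.9832/1⌋ = 3.
Subsquare: lon ⌊1.2237/0.0833333⌋ = 14 → o; lat ⌊0.9832/0.0416667⌋ = 23 → x.

EK23ox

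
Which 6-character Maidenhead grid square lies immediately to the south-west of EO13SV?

Longitude subsquare s = 18; −1 → 17 = r.
Latitude subsquare v = 21; −1 → 20 = u.

EO13ru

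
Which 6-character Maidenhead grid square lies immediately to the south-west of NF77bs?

Longitude subsquare b = 1; −1 → 0 = a.
Latitude subsquare s = 18; −1 → 17 = r.

NF77ar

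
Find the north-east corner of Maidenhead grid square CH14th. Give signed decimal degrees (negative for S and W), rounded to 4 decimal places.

-15.6667, -136.3333

Field C=2, H=7: +2·20° lon, +7·10° lat → SW at lon -140°, lat -20°.
Square 1, 4: +1·2° lon, +4·1° lat → SW at lon -138°, lat -16°.
Subsquare t=19, h=7: +19·0.0833333° lon, +7·0.0416667° lat → SW at lon -136.417°, lat -15.7083°.
Cell spans 0.0833333° lon × 0.0416667° lat. NE corner is SW corner plus one full cell.
latitude -15.6667, longitude -136.3333.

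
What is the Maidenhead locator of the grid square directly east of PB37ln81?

PB37ln91

Longitude extended square 8; +1 → 9.
The latitude characters are unchanged.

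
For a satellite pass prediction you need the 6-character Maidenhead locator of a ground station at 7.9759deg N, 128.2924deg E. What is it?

Shift to the Maidenhead origin (180°W, 90°S): lon 308.2924, lat 97.9759.
Field: lon ⌊308.2924/20⌋ = 15 → P; lat ⌊97.9759/10⌋ = 9 → J.
Square: lon ⌊8.2924/2⌋ = 4; lat ⌊7.9759/1⌋ = 7.
Subsquare: lon ⌊0.2924/0.0833333⌋ = 3 → d; lat ⌊0.9759/0.0416667⌋ = 23 → x.

PJ47dx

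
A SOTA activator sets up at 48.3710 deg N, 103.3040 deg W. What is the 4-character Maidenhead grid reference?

DN88

Offset from 180°W / 90°S: lon 76.70°, lat 138.37°.
Field: lon ⌊76.70/20⌋ = 3 → D; lat ⌊138.37/10⌋ = 13 → N.
Square: lon ⌊16.70/2⌋ = 8; lat ⌊8.37/1⌋ = 8.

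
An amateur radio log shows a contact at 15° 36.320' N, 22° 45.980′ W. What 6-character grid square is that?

HK85oo

Shift to the Maidenhead origin (180°W, 90°S): lon 157.2337, lat 105.6053.
Field: lon ⌊157.2337/20⌋ = 7 → H; lat ⌊105.6053/10⌋ = 10 → K.
Square: lon ⌊17.2337/2⌋ = 8; lat ⌊5.6053/1⌋ = 5.
Subsquare: lon ⌊1.2337/0.0833333⌋ = 14 → o; lat ⌊0.6053/0.0416667⌋ = 14 → o.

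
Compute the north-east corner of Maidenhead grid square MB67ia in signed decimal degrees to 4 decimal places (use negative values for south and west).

-72.9583, 72.7500

Field M=12, B=1: +12·20° lon, +1·10° lat → SW at lon 60°, lat -80°.
Square 6, 7: +6·2° lon, +7·1° lat → SW at lon 72°, lat -73°.
Subsquare i=8, a=0: +8·0.0833333° lon, +0·0.0416667° lat → SW at lon 72.6667°, lat -73°.
Cell spans 0.0833333° lon × 0.0416667° lat. NE corner is SW corner plus one full cell.
latitude -72.9583, longitude 72.7500.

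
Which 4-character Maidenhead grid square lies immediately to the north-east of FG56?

FG67

Longitude square 5; +1 → 6.
Latitude square 6; +1 → 7.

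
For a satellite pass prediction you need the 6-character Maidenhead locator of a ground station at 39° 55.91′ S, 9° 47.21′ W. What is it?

IF50cb

Offset from 180°W / 90°S: lon 170.2132°, lat 50.0682°.
Field: 170.2132/20 → 8 → I, 50.0682/10 → 5 → F; chars IF.
Square: 10.2132/2 → 5, 0.0682/1 → 0; chars 50.
Subsquare: 0.2132/0.0833333 → 2 → c, 0.0682/0.0416667 → 1 → b; chars cb.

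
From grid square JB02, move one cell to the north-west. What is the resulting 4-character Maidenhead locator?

Longitude square 0; −1 → -1, wraps to 9, carry into field.
Longitude field J = 9; −1 → 8 = I.
Latitude square 2; +1 → 3.

IB93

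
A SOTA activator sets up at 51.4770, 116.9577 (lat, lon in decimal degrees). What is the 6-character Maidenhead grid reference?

Offset from 180°W / 90°S: lon 296.9577°, lat 141.4770°.
Field: 296.9577/20 → 14 → O, 141.4770/10 → 14 → O; chars OO.
Square: 16.9577/2 → 8, 1.4770/1 → 1; chars 81.
Subsquare: 0.9577/0.0833333 → 11 → l, 0.4770/0.0416667 → 11 → l; chars ll.

OO81ll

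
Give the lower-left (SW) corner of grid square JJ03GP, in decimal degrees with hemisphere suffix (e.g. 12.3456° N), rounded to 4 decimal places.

3.6250° N, 0.5000° E

Field J=9, J=9: +9·20° lon, +9·10° lat → SW at lon 0°, lat 0°.
Square 0, 3: +0·2° lon, +3·1° lat → SW at lon 0°, lat 3°.
Subsquare g=6, p=15: +6·0.0833333° lon, +15·0.0416667° lat → SW at lon 0.5°, lat 3.625°.
latitude 3.6250° N, longitude 0.5000° E.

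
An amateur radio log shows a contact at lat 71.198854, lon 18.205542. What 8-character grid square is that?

JQ91ce47

Shift to the Maidenhead origin (180°W, 90°S): lon 198.20554, lat 161.19885.
Field: 198.20554/20 → 9 → J, 161.19885/10 → 16 → Q; chars JQ.
Square: 18.20554/2 → 9, 1.19885/1 → 1; chars 91.
Subsquare: 0.20554/0.0833333 → 2 → c, 0.19885/0.0416667 → 4 → e; chars ce.
Extended square: 0.03888/0.00833333 → 4, 0.03219/0.00416667 → 7; chars 47.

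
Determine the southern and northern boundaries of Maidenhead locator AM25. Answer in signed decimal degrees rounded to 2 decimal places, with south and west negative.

35.00, 36.00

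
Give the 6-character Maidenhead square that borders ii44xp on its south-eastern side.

Longitude subsquare x = 23; +1 → 24, wraps to 0 = a, carry into square.
Longitude square 4; +1 → 5.
Latitude subsquare p = 15; −1 → 14 = o.

II54ao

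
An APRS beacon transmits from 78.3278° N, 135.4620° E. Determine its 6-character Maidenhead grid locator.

PQ78rh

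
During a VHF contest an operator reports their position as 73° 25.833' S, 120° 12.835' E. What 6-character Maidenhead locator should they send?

PB06cn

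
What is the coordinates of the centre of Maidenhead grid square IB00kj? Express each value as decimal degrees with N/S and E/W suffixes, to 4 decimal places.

79.6042° S, 19.1250° W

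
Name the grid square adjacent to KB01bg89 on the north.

KB01bh80

Latitude extended square 9; +1 → 10, wraps to 0, carry into subsquare.
Latitude subsquare g = 6; +1 → 7 = h.
The longitude characters are unchanged.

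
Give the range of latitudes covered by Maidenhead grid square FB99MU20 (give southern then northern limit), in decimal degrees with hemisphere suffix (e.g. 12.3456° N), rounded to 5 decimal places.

70.16667° S, 70.16250° S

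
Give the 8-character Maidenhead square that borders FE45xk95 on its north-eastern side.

FE55ak06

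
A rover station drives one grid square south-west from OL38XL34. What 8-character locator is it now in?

OL38xl23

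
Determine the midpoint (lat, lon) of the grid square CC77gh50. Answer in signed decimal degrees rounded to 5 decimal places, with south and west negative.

-62.70625, -125.45417

Field C=2, C=2: +2·20° lon, +2·10° lat → SW at lon -140°, lat -70°.
Square 7, 7: +7·2° lon, +7·1° lat → SW at lon -126°, lat -63°.
Subsquare g=6, h=7: +6·0.0833333° lon, +7·0.0416667° lat → SW at lon -125.5°, lat -62.7083°.
Extended square 5, 0: +5·0.00833333° lon, +0·0.00416667° lat → SW at lon -125.458°, lat -62.7083°.
Cell spans 0.00833333° lon × 0.00416667° lat. Centre is SW corner plus half of each.
latitude -62.70625, longitude -125.45417.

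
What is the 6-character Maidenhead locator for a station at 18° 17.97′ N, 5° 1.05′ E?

JK28mh

Shift to the Maidenhead origin (180°W, 90°S): lon 185.0175, lat 108.2995.
Field (20°×10°, letters A–R): 185.0175/20 → 9 → J, 108.2995/10 → 10 → K; chars JK.
Square (2°×1°, digits 0–9): 5.0175/2 → 2, 8.2995/1 → 8; chars 28.
Subsquare (5′×2.5′, letters a–x): 1.0175/0.0833333 → 12 → m, 0.2995/0.0416667 → 7 → h; chars mh.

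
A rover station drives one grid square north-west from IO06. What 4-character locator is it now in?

HO97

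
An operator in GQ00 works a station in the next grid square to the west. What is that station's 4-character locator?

Longitude square 0; −1 → -1, wraps to 9, carry into field.
Longitude field G = 6; −1 → 5 = F.
The latitude characters are unchanged.

FQ90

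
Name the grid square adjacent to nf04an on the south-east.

NF04bm

Longitude subsquare a = 0; +1 → 1 = b.
Latitude subsquare n = 13; −1 → 12 = m.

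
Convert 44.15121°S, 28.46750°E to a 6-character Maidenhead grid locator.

KE45fu

Offset from 180°W / 90°S: lon 208.4675°, lat 45.8488°.
Field: lon ⌊208.4675/20⌋ = 10 → K; lat ⌊45.8488/10⌋ = 4 → E.
Square: lon ⌊8.4675/2⌋ = 4; lat ⌊5.8488/1⌋ = 5.
Subsquare: lon ⌊0.4675/0.0833333⌋ = 5 → f; lat ⌊0.8488/0.0416667⌋ = 20 → u.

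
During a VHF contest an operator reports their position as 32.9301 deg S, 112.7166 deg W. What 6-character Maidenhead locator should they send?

DF37pb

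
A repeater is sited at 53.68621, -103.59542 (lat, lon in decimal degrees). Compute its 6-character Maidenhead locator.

Offset from 180°W / 90°S: lon 76.4046°, lat 143.6862°.
Field (20°×10°, letters A–R): 76.4046/20 → 3 → D, 143.6862/10 → 14 → O; chars DO.
Square (2°×1°, digits 0–9): 16.4046/2 → 8, 3.6862/1 → 3; chars 83.
Subsquare (5′×2.5′, letters a–x): 0.4046/0.0833333 → 4 → e, 0.6862/0.0416667 → 16 → q; chars eq.

DO83eq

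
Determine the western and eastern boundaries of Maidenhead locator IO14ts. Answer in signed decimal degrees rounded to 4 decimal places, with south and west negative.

-16.4167, -16.3333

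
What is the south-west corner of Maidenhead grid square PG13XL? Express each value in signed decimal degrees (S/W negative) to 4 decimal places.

-26.5417, 123.9167

Field P=15, G=6: +15·20° lon, +6·10° lat → SW at lon 120°, lat -30°.
Square 1, 3: +1·2° lon, +3·1° lat → SW at lon 122°, lat -27°.
Subsquare x=23, l=11: +23·0.0833333° lon, +11·0.0416667° lat → SW at lon 123.917°, lat -26.5417°.
latitude -26.5417, longitude 123.9167.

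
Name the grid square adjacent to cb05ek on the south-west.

CB05dj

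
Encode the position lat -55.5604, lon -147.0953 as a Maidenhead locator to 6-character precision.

BD64kk

Offset from 180°W / 90°S: lon 32.9047°, lat 34.4396°.
Field (20°×10°, letters A–R): 32.9047/20 → 1 → B, 34.4396/10 → 3 → D; chars BD.
Square (2°×1°, digits 0–9): 12.9047/2 → 6, 4.4396/1 → 4; chars 64.
Subsquare (5′×2.5′, letters a–x): 0.9047/0.0833333 → 10 → k, 0.4396/0.0416667 → 10 → k; chars kk.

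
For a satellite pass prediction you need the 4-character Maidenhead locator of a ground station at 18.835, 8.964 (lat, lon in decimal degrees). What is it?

JK48

Shift to the Maidenhead origin (180°W, 90°S): lon 188.96, lat 108.84.
Field: 188.96/20 → 9 → J, 108.84/10 → 10 → K; chars JK.
Square: 8.96/2 → 4, 8.84/1 → 8; chars 48.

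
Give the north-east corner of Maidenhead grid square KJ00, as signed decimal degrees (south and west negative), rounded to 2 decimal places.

1.00, 22.00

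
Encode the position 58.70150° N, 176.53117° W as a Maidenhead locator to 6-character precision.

Add 180° to longitude and 90° to latitude: 3.4688, 148.7015.
Field: lon ⌊3.4688/20⌋ = 0 → A; lat ⌊148.7015/10⌋ = 14 → O.
Square: lon ⌊3.4688/2⌋ = 1; lat ⌊8.7015/1⌋ = 8.
Subsquare: lon ⌊1.4688/0.0833333⌋ = 17 → r; lat ⌊0.7015/0.0416667⌋ = 16 → q.

AO18rq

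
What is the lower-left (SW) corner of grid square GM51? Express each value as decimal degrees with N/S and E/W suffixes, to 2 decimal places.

Field G=6, M=12: +6·20° lon, +12·10° lat → SW at lon -60°, lat 30°.
Square 5, 1: +5·2° lon, +1·1° lat → SW at lon -50°, lat 31°.
latitude 31.00° N, longitude 50.00° W.

31.00° N, 50.00° W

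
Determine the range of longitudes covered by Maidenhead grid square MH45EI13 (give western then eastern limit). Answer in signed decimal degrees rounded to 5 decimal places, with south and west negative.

Field M=12, H=7: +12·20° lon, +7·10° lat → SW at lon 60°, lat -20°.
Square 4, 5: +4·2° lon, +5·1° lat → SW at lon 68°, lat -15°.
Subsquare e=4, i=8: +4·0.0833333° lon, +8·0.0416667° lat → SW at lon 68.3333°, lat -14.6667°.
Extended square 1, 3: +1·0.00833333° lon, +3·0.00416667° lat → SW at lon 68.3417°, lat -14.6542°.
Cell spans 0.00833333° lon × 0.00416667° lat.
west 68.34167, east 68.35000.

68.34167, 68.35000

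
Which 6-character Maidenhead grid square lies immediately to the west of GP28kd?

GP28jd

Longitude subsquare k = 10; −1 → 9 = j.
The latitude characters are unchanged.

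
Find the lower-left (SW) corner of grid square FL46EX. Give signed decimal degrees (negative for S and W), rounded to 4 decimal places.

26.9583, -71.6667

Field F=5, L=11: +5·20° lon, +11·10° lat → SW at lon -80°, lat 20°.
Square 4, 6: +4·2° lon, +6·1° lat → SW at lon -72°, lat 26°.
Subsquare e=4, x=23: +4·0.0833333° lon, +23·0.0416667° lat → SW at lon -71.6667°, lat 26.9583°.
latitude 26.9583, longitude -71.6667.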